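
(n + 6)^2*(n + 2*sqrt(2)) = n^3 + 2*sqrt(2)*n^2 + 12*n^2 + 24*sqrt(2)*n + 36*n + 72*sqrt(2)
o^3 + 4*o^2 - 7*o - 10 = (o - 2)*(o + 1)*(o + 5)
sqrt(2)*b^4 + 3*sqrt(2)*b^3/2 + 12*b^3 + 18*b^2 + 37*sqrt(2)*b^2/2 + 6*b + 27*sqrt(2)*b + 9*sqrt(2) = (b + 1/2)*(b + 3*sqrt(2))^2*(sqrt(2)*b + sqrt(2))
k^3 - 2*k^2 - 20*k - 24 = (k - 6)*(k + 2)^2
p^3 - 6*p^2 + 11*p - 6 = (p - 3)*(p - 2)*(p - 1)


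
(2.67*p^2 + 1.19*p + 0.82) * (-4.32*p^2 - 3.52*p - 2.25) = -11.5344*p^4 - 14.5392*p^3 - 13.7387*p^2 - 5.5639*p - 1.845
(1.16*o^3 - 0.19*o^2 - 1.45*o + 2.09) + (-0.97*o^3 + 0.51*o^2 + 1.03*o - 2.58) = 0.19*o^3 + 0.32*o^2 - 0.42*o - 0.49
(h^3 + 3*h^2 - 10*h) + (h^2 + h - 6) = h^3 + 4*h^2 - 9*h - 6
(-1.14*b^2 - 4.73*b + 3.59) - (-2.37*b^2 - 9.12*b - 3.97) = 1.23*b^2 + 4.39*b + 7.56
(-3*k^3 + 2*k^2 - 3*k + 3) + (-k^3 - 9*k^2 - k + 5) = -4*k^3 - 7*k^2 - 4*k + 8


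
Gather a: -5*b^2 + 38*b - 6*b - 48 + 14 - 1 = -5*b^2 + 32*b - 35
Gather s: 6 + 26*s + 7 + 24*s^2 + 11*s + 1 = 24*s^2 + 37*s + 14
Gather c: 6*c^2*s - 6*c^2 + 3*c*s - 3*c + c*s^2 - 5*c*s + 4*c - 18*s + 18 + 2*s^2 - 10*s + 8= c^2*(6*s - 6) + c*(s^2 - 2*s + 1) + 2*s^2 - 28*s + 26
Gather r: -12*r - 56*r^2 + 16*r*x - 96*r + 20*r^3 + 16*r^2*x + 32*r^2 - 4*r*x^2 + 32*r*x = 20*r^3 + r^2*(16*x - 24) + r*(-4*x^2 + 48*x - 108)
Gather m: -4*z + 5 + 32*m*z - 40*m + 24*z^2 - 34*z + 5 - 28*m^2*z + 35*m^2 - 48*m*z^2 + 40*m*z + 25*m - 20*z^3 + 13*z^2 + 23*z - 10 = m^2*(35 - 28*z) + m*(-48*z^2 + 72*z - 15) - 20*z^3 + 37*z^2 - 15*z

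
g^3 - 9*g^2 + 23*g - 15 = (g - 5)*(g - 3)*(g - 1)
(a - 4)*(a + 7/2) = a^2 - a/2 - 14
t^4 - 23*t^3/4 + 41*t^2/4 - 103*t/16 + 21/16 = (t - 3)*(t - 7/4)*(t - 1/2)^2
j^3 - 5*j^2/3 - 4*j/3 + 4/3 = (j - 2)*(j - 2/3)*(j + 1)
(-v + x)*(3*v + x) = -3*v^2 + 2*v*x + x^2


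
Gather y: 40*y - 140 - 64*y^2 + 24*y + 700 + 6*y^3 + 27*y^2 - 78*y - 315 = 6*y^3 - 37*y^2 - 14*y + 245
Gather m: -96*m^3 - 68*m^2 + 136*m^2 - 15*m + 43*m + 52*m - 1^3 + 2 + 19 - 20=-96*m^3 + 68*m^2 + 80*m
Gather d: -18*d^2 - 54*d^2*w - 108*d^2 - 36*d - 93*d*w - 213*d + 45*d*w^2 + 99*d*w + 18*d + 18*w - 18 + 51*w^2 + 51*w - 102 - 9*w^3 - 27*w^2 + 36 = d^2*(-54*w - 126) + d*(45*w^2 + 6*w - 231) - 9*w^3 + 24*w^2 + 69*w - 84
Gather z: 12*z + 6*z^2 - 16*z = 6*z^2 - 4*z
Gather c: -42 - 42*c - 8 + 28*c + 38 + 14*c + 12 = 0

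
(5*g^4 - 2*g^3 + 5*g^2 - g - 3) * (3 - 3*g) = -15*g^5 + 21*g^4 - 21*g^3 + 18*g^2 + 6*g - 9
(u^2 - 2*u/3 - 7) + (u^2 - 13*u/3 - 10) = 2*u^2 - 5*u - 17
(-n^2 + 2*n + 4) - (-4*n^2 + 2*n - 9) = 3*n^2 + 13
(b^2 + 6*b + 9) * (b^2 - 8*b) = b^4 - 2*b^3 - 39*b^2 - 72*b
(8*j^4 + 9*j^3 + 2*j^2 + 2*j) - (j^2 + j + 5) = 8*j^4 + 9*j^3 + j^2 + j - 5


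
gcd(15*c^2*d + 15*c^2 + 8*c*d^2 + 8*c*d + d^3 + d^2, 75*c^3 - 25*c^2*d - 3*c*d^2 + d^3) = 5*c + d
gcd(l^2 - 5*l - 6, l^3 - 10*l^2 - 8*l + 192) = l - 6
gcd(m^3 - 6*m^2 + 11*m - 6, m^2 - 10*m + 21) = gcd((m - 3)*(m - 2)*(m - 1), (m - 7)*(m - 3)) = m - 3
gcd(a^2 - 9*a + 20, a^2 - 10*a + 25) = a - 5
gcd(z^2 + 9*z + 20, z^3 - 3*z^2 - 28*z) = z + 4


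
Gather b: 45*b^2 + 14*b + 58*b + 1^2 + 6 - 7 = 45*b^2 + 72*b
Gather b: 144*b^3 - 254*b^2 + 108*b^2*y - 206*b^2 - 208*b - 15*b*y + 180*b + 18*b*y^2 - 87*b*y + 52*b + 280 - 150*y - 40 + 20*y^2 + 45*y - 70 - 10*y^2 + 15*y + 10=144*b^3 + b^2*(108*y - 460) + b*(18*y^2 - 102*y + 24) + 10*y^2 - 90*y + 180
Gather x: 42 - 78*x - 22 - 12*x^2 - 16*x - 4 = -12*x^2 - 94*x + 16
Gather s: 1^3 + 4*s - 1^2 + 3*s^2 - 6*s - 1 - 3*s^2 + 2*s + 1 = 0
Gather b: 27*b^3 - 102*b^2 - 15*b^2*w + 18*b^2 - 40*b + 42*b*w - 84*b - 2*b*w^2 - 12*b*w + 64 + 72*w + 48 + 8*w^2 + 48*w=27*b^3 + b^2*(-15*w - 84) + b*(-2*w^2 + 30*w - 124) + 8*w^2 + 120*w + 112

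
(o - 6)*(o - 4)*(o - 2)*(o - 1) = o^4 - 13*o^3 + 56*o^2 - 92*o + 48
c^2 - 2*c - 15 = (c - 5)*(c + 3)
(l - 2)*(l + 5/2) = l^2 + l/2 - 5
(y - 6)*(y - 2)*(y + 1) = y^3 - 7*y^2 + 4*y + 12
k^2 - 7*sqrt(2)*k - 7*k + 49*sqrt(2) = (k - 7)*(k - 7*sqrt(2))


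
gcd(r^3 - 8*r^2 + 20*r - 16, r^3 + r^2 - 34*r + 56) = r^2 - 6*r + 8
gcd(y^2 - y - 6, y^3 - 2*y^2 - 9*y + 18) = y - 3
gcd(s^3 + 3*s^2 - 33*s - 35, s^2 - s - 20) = s - 5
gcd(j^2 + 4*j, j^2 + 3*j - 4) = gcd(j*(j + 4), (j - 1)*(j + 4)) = j + 4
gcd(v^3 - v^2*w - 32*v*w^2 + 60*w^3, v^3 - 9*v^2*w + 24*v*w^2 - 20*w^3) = v^2 - 7*v*w + 10*w^2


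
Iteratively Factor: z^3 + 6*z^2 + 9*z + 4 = (z + 1)*(z^2 + 5*z + 4) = (z + 1)*(z + 4)*(z + 1)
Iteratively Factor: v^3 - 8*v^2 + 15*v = (v - 3)*(v^2 - 5*v) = v*(v - 3)*(v - 5)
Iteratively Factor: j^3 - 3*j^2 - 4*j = (j)*(j^2 - 3*j - 4) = j*(j + 1)*(j - 4)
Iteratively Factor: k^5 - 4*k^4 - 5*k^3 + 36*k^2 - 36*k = (k)*(k^4 - 4*k^3 - 5*k^2 + 36*k - 36) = k*(k + 3)*(k^3 - 7*k^2 + 16*k - 12) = k*(k - 3)*(k + 3)*(k^2 - 4*k + 4) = k*(k - 3)*(k - 2)*(k + 3)*(k - 2)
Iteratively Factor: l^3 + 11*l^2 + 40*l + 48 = (l + 4)*(l^2 + 7*l + 12) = (l + 3)*(l + 4)*(l + 4)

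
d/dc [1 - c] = -1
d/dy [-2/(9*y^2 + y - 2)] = 2*(18*y + 1)/(9*y^2 + y - 2)^2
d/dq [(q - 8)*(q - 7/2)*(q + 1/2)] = 3*q^2 - 22*q + 89/4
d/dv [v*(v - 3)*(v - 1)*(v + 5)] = 4*v^3 + 3*v^2 - 34*v + 15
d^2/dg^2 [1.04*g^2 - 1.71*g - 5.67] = 2.08000000000000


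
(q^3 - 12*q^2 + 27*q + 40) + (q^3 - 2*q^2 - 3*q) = 2*q^3 - 14*q^2 + 24*q + 40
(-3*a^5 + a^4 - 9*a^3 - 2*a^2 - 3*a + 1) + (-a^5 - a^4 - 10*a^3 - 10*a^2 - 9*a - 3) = -4*a^5 - 19*a^3 - 12*a^2 - 12*a - 2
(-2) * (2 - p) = 2*p - 4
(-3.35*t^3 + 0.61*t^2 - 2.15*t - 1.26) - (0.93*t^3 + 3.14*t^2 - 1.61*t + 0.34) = -4.28*t^3 - 2.53*t^2 - 0.54*t - 1.6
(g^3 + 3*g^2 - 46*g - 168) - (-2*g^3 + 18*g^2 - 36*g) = 3*g^3 - 15*g^2 - 10*g - 168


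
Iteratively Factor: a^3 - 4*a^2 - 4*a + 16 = (a - 4)*(a^2 - 4) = (a - 4)*(a - 2)*(a + 2)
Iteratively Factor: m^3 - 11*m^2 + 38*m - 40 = (m - 5)*(m^2 - 6*m + 8) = (m - 5)*(m - 2)*(m - 4)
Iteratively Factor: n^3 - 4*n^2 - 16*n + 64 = (n + 4)*(n^2 - 8*n + 16) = (n - 4)*(n + 4)*(n - 4)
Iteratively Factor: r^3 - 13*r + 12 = (r - 3)*(r^2 + 3*r - 4) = (r - 3)*(r + 4)*(r - 1)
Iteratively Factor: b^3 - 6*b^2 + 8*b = (b)*(b^2 - 6*b + 8) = b*(b - 2)*(b - 4)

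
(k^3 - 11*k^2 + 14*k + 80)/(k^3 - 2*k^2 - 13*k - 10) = (k - 8)/(k + 1)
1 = 1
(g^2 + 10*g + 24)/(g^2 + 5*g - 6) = (g + 4)/(g - 1)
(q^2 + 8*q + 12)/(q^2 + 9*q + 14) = (q + 6)/(q + 7)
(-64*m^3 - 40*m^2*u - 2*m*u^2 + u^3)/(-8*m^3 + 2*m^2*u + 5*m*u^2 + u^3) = (-8*m + u)/(-m + u)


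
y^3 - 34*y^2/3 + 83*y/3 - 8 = (y - 8)*(y - 3)*(y - 1/3)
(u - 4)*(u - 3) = u^2 - 7*u + 12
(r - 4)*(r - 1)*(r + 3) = r^3 - 2*r^2 - 11*r + 12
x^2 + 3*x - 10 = (x - 2)*(x + 5)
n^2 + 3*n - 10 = (n - 2)*(n + 5)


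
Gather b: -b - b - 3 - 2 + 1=-2*b - 4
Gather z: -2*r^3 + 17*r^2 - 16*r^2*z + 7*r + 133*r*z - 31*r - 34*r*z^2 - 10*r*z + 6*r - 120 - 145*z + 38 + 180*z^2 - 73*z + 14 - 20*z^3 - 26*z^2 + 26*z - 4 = -2*r^3 + 17*r^2 - 18*r - 20*z^3 + z^2*(154 - 34*r) + z*(-16*r^2 + 123*r - 192) - 72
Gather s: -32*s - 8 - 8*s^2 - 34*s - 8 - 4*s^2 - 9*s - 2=-12*s^2 - 75*s - 18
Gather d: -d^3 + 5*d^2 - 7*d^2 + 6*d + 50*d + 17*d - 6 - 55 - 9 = -d^3 - 2*d^2 + 73*d - 70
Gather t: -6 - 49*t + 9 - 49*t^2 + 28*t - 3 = -49*t^2 - 21*t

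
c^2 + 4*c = c*(c + 4)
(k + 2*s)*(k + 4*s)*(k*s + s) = k^3*s + 6*k^2*s^2 + k^2*s + 8*k*s^3 + 6*k*s^2 + 8*s^3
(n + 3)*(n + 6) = n^2 + 9*n + 18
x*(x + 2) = x^2 + 2*x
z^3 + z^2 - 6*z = z*(z - 2)*(z + 3)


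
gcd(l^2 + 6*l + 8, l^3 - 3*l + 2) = l + 2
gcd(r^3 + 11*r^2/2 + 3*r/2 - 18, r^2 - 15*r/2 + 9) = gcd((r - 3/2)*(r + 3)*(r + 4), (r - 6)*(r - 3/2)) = r - 3/2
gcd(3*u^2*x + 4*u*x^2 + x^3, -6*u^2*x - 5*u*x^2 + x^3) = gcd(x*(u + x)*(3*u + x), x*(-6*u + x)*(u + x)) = u*x + x^2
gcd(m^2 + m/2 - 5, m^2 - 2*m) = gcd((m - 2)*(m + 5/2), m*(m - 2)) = m - 2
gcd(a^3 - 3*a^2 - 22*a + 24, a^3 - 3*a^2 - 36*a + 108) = a - 6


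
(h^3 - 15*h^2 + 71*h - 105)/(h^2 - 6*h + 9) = (h^2 - 12*h + 35)/(h - 3)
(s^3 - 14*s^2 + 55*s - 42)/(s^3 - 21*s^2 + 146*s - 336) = (s - 1)/(s - 8)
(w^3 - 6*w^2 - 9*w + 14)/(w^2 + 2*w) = w - 8 + 7/w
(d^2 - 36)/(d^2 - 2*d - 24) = (d + 6)/(d + 4)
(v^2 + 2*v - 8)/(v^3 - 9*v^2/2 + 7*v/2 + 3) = 2*(v + 4)/(2*v^2 - 5*v - 3)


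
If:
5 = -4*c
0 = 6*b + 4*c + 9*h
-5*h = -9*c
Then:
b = 101/24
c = -5/4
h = -9/4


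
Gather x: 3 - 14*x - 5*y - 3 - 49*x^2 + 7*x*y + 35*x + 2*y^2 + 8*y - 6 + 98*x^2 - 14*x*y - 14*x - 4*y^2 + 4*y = 49*x^2 + x*(7 - 7*y) - 2*y^2 + 7*y - 6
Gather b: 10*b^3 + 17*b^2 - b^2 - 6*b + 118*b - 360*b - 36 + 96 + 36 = 10*b^3 + 16*b^2 - 248*b + 96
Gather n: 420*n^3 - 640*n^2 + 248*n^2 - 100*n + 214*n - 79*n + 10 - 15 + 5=420*n^3 - 392*n^2 + 35*n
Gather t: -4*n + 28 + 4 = 32 - 4*n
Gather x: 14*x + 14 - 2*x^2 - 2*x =-2*x^2 + 12*x + 14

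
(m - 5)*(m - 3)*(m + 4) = m^3 - 4*m^2 - 17*m + 60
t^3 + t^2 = t^2*(t + 1)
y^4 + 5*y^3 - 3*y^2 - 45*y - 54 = (y - 3)*(y + 2)*(y + 3)^2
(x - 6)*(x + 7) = x^2 + x - 42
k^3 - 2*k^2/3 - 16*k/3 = k*(k - 8/3)*(k + 2)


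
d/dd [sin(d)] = cos(d)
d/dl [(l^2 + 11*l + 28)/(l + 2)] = (l^2 + 4*l - 6)/(l^2 + 4*l + 4)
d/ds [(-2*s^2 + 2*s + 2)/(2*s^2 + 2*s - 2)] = 2*(-s^2 - 1)/(s^4 + 2*s^3 - s^2 - 2*s + 1)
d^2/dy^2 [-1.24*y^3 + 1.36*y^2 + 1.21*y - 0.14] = 2.72 - 7.44*y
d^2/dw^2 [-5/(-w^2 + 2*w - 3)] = 10*(-w^2 + 2*w + 4*(w - 1)^2 - 3)/(w^2 - 2*w + 3)^3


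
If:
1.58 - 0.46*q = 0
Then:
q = 3.43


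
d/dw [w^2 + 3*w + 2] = 2*w + 3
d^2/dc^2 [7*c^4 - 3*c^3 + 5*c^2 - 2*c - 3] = 84*c^2 - 18*c + 10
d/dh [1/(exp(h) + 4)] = -exp(h)/(exp(h) + 4)^2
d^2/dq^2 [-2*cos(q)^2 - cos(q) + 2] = cos(q) + 4*cos(2*q)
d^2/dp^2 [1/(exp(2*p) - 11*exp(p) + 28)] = ((11 - 4*exp(p))*(exp(2*p) - 11*exp(p) + 28) + 2*(2*exp(p) - 11)^2*exp(p))*exp(p)/(exp(2*p) - 11*exp(p) + 28)^3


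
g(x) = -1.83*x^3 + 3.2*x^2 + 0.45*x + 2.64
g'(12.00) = -713.31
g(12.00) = -2693.40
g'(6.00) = -158.79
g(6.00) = -274.74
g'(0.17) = 1.38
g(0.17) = 2.80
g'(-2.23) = -41.12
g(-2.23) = 37.84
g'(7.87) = -289.22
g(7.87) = -687.64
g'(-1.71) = -26.55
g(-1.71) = 20.38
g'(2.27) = -13.31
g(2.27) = -1.25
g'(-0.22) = -1.22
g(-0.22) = 2.72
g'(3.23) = -36.15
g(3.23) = -24.19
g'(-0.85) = -8.96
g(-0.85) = 5.69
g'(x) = -5.49*x^2 + 6.4*x + 0.45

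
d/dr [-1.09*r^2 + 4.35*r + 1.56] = 4.35 - 2.18*r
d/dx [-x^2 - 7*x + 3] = -2*x - 7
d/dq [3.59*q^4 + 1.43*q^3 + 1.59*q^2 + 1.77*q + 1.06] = 14.36*q^3 + 4.29*q^2 + 3.18*q + 1.77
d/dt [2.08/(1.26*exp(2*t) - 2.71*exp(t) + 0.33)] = (5.6368 - 5.2416*exp(t))*exp(t)/(1.26*exp(2*t) - 2.71*exp(t) + 0.33)^2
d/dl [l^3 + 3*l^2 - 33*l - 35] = 3*l^2 + 6*l - 33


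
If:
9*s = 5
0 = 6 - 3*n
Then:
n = 2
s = 5/9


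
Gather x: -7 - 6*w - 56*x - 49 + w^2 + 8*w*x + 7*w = w^2 + w + x*(8*w - 56) - 56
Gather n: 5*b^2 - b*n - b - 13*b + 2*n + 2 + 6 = 5*b^2 - 14*b + n*(2 - b) + 8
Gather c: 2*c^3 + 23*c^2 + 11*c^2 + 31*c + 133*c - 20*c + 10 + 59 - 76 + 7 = 2*c^3 + 34*c^2 + 144*c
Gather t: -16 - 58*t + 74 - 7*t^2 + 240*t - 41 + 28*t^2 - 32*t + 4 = 21*t^2 + 150*t + 21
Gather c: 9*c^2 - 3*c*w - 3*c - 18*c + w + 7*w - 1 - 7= 9*c^2 + c*(-3*w - 21) + 8*w - 8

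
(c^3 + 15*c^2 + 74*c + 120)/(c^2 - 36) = (c^2 + 9*c + 20)/(c - 6)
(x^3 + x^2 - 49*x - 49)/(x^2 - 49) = x + 1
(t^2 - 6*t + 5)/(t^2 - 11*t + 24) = (t^2 - 6*t + 5)/(t^2 - 11*t + 24)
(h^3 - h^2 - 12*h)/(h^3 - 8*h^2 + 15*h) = (h^2 - h - 12)/(h^2 - 8*h + 15)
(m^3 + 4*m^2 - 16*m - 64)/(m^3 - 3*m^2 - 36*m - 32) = (m^2 - 16)/(m^2 - 7*m - 8)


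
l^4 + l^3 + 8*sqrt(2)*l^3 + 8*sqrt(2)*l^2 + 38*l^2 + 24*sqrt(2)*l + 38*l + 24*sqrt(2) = (l + 1)*(l + sqrt(2))*(l + 3*sqrt(2))*(l + 4*sqrt(2))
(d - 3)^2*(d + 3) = d^3 - 3*d^2 - 9*d + 27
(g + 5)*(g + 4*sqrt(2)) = g^2 + 5*g + 4*sqrt(2)*g + 20*sqrt(2)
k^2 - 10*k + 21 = (k - 7)*(k - 3)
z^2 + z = z*(z + 1)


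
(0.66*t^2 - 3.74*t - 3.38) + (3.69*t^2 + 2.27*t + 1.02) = 4.35*t^2 - 1.47*t - 2.36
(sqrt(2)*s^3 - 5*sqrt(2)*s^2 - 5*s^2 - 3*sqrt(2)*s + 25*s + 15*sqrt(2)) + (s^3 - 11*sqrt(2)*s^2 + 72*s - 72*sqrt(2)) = s^3 + sqrt(2)*s^3 - 16*sqrt(2)*s^2 - 5*s^2 - 3*sqrt(2)*s + 97*s - 57*sqrt(2)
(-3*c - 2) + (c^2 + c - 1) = c^2 - 2*c - 3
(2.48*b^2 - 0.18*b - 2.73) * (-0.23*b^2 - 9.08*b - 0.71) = -0.5704*b^4 - 22.477*b^3 + 0.5015*b^2 + 24.9162*b + 1.9383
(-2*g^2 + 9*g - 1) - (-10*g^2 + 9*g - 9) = 8*g^2 + 8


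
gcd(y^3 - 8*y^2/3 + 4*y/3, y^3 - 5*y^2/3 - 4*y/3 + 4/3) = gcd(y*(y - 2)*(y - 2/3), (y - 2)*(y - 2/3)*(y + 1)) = y^2 - 8*y/3 + 4/3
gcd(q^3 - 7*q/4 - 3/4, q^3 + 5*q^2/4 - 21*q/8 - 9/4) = q - 3/2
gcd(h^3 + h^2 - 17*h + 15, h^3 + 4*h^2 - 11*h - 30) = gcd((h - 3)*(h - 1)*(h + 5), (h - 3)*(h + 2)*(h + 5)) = h^2 + 2*h - 15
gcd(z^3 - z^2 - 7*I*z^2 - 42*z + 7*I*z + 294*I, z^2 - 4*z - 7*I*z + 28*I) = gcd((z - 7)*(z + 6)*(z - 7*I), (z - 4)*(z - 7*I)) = z - 7*I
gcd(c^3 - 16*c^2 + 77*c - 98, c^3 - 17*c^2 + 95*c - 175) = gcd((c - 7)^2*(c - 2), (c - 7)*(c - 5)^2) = c - 7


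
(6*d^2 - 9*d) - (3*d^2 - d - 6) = 3*d^2 - 8*d + 6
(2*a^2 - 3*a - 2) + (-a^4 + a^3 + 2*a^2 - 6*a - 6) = -a^4 + a^3 + 4*a^2 - 9*a - 8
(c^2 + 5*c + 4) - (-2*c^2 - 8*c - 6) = 3*c^2 + 13*c + 10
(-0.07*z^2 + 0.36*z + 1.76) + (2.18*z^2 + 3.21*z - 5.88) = 2.11*z^2 + 3.57*z - 4.12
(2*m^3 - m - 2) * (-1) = -2*m^3 + m + 2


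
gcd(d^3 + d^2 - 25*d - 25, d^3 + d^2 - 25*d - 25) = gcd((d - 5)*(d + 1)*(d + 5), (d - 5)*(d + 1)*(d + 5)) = d^3 + d^2 - 25*d - 25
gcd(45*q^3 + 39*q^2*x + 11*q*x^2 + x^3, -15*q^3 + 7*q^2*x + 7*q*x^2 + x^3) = 15*q^2 + 8*q*x + x^2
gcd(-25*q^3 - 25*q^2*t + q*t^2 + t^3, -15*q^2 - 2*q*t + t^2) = 5*q - t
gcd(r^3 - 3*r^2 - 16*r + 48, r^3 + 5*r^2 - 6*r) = 1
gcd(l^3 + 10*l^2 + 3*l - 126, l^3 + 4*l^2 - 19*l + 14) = l + 7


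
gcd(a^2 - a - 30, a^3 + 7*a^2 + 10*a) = a + 5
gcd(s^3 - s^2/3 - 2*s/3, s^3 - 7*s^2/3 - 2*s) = s^2 + 2*s/3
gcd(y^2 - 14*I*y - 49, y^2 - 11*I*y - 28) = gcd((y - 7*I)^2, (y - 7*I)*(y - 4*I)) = y - 7*I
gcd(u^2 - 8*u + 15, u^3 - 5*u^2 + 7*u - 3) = u - 3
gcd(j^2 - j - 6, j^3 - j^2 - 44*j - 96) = 1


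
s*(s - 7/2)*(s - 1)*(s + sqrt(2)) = s^4 - 9*s^3/2 + sqrt(2)*s^3 - 9*sqrt(2)*s^2/2 + 7*s^2/2 + 7*sqrt(2)*s/2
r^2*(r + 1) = r^3 + r^2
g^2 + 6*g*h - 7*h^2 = (g - h)*(g + 7*h)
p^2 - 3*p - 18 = (p - 6)*(p + 3)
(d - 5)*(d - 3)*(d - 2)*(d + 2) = d^4 - 8*d^3 + 11*d^2 + 32*d - 60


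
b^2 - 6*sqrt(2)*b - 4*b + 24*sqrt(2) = (b - 4)*(b - 6*sqrt(2))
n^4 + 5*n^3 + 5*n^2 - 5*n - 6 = (n - 1)*(n + 1)*(n + 2)*(n + 3)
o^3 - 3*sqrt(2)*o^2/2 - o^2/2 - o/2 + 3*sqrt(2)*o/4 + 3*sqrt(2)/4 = (o - 1)*(o + 1/2)*(o - 3*sqrt(2)/2)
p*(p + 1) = p^2 + p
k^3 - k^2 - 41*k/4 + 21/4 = (k - 7/2)*(k - 1/2)*(k + 3)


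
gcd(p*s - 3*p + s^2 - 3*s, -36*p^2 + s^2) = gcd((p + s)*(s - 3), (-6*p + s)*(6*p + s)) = 1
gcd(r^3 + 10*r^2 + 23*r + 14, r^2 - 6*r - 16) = r + 2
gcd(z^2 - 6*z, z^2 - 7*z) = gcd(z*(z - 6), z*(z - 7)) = z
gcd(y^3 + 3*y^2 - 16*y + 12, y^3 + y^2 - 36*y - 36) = y + 6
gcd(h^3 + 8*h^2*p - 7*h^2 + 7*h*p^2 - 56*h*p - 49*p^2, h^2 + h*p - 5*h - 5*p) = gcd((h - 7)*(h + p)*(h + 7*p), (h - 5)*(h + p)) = h + p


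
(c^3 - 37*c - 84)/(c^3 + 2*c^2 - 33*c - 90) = (c^2 - 3*c - 28)/(c^2 - c - 30)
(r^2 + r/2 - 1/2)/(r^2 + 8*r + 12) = (2*r^2 + r - 1)/(2*(r^2 + 8*r + 12))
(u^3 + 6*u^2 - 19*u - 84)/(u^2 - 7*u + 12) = (u^2 + 10*u + 21)/(u - 3)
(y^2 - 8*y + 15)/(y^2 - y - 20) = (y - 3)/(y + 4)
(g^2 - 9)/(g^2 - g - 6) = (g + 3)/(g + 2)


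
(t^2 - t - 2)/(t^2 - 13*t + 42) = (t^2 - t - 2)/(t^2 - 13*t + 42)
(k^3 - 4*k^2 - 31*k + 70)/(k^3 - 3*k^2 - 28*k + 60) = (k - 7)/(k - 6)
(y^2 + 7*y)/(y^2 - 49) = y/(y - 7)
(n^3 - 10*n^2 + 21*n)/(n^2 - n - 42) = n*(n - 3)/(n + 6)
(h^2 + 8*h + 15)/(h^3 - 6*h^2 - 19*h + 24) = (h + 5)/(h^2 - 9*h + 8)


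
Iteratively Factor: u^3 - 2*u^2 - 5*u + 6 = (u - 1)*(u^2 - u - 6) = (u - 1)*(u + 2)*(u - 3)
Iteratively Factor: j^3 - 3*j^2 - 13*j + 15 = (j - 5)*(j^2 + 2*j - 3) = (j - 5)*(j - 1)*(j + 3)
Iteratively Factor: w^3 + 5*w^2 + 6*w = (w)*(w^2 + 5*w + 6) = w*(w + 3)*(w + 2)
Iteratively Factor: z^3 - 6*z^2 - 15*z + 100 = (z + 4)*(z^2 - 10*z + 25) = (z - 5)*(z + 4)*(z - 5)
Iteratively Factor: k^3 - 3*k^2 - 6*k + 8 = (k - 4)*(k^2 + k - 2) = (k - 4)*(k - 1)*(k + 2)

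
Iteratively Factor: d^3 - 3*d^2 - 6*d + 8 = (d - 1)*(d^2 - 2*d - 8) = (d - 1)*(d + 2)*(d - 4)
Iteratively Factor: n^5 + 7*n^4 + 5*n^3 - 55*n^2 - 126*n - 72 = (n + 1)*(n^4 + 6*n^3 - n^2 - 54*n - 72) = (n + 1)*(n + 2)*(n^3 + 4*n^2 - 9*n - 36) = (n + 1)*(n + 2)*(n + 4)*(n^2 - 9) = (n + 1)*(n + 2)*(n + 3)*(n + 4)*(n - 3)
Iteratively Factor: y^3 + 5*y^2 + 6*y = (y + 2)*(y^2 + 3*y) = y*(y + 2)*(y + 3)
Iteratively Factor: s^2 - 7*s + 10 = (s - 5)*(s - 2)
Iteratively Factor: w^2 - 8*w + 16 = (w - 4)*(w - 4)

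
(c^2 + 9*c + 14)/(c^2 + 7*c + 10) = (c + 7)/(c + 5)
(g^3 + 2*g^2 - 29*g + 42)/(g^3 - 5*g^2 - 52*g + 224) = (g^2 - 5*g + 6)/(g^2 - 12*g + 32)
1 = 1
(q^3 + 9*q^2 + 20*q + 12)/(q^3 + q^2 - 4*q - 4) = (q + 6)/(q - 2)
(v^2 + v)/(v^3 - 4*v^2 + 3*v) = (v + 1)/(v^2 - 4*v + 3)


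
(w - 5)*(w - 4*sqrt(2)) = w^2 - 4*sqrt(2)*w - 5*w + 20*sqrt(2)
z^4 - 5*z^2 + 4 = (z - 2)*(z - 1)*(z + 1)*(z + 2)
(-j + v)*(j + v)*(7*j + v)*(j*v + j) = -7*j^4*v - 7*j^4 - j^3*v^2 - j^3*v + 7*j^2*v^3 + 7*j^2*v^2 + j*v^4 + j*v^3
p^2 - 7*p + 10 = (p - 5)*(p - 2)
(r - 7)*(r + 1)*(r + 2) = r^3 - 4*r^2 - 19*r - 14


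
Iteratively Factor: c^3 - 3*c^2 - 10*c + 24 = (c + 3)*(c^2 - 6*c + 8) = (c - 4)*(c + 3)*(c - 2)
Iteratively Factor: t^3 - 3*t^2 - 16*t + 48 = (t - 3)*(t^2 - 16) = (t - 4)*(t - 3)*(t + 4)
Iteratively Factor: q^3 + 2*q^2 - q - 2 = (q + 1)*(q^2 + q - 2) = (q + 1)*(q + 2)*(q - 1)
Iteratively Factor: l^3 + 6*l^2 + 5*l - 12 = (l + 4)*(l^2 + 2*l - 3) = (l + 3)*(l + 4)*(l - 1)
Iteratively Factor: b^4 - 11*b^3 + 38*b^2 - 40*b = (b - 5)*(b^3 - 6*b^2 + 8*b) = (b - 5)*(b - 4)*(b^2 - 2*b) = b*(b - 5)*(b - 4)*(b - 2)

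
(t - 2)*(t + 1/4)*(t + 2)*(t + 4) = t^4 + 17*t^3/4 - 3*t^2 - 17*t - 4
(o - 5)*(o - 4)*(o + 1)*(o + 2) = o^4 - 6*o^3 - 5*o^2 + 42*o + 40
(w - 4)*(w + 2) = w^2 - 2*w - 8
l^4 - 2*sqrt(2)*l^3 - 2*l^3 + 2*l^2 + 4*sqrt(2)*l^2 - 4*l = l*(l - 2)*(l - sqrt(2))^2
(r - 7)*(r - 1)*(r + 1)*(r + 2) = r^4 - 5*r^3 - 15*r^2 + 5*r + 14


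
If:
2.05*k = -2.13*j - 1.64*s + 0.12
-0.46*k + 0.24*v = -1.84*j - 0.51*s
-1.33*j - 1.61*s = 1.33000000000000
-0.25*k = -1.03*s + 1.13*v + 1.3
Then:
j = 0.87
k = 0.39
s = -1.55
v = -2.65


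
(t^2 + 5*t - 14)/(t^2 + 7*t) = (t - 2)/t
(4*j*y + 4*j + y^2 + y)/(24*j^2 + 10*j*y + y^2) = (y + 1)/(6*j + y)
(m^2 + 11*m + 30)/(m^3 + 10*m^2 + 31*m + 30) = (m + 6)/(m^2 + 5*m + 6)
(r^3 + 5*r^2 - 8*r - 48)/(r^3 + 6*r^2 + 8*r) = (r^2 + r - 12)/(r*(r + 2))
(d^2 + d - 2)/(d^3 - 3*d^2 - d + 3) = (d + 2)/(d^2 - 2*d - 3)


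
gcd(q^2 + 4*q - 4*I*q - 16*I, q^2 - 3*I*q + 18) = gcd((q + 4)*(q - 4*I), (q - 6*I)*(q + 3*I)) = 1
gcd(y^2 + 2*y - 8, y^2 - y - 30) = 1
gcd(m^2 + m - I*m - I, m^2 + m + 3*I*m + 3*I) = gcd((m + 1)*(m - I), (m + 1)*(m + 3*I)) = m + 1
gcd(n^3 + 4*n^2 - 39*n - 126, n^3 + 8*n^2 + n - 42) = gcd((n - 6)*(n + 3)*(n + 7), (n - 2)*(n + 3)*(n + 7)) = n^2 + 10*n + 21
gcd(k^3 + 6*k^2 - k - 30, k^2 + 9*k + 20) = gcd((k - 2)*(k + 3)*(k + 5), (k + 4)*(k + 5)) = k + 5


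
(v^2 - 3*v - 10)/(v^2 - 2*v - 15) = (v + 2)/(v + 3)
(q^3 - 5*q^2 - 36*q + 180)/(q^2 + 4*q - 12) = (q^2 - 11*q + 30)/(q - 2)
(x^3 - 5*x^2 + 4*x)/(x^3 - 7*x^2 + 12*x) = (x - 1)/(x - 3)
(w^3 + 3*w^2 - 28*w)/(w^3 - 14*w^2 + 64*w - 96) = w*(w + 7)/(w^2 - 10*w + 24)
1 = 1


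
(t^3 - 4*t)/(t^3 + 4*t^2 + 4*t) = (t - 2)/(t + 2)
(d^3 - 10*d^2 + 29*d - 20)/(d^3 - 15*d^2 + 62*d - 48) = (d^2 - 9*d + 20)/(d^2 - 14*d + 48)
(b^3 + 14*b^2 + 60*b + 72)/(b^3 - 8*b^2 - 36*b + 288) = (b^2 + 8*b + 12)/(b^2 - 14*b + 48)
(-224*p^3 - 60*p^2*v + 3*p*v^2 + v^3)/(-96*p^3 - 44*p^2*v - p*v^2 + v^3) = (7*p + v)/(3*p + v)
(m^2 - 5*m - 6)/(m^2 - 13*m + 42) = (m + 1)/(m - 7)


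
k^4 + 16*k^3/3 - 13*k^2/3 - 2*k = k*(k - 1)*(k + 1/3)*(k + 6)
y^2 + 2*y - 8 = (y - 2)*(y + 4)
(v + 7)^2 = v^2 + 14*v + 49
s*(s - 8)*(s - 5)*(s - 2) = s^4 - 15*s^3 + 66*s^2 - 80*s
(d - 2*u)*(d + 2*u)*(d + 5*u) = d^3 + 5*d^2*u - 4*d*u^2 - 20*u^3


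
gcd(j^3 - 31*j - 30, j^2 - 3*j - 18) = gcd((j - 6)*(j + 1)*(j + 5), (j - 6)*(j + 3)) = j - 6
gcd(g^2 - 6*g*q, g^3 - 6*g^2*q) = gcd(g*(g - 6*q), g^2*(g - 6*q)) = -g^2 + 6*g*q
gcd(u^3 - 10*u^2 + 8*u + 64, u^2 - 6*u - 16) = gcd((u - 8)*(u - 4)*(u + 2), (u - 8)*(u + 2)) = u^2 - 6*u - 16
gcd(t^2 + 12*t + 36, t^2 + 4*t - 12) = t + 6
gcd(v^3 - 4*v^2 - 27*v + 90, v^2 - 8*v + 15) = v - 3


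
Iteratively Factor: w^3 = (w)*(w^2) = w^2*(w)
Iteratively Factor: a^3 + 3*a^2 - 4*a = (a + 4)*(a^2 - a) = (a - 1)*(a + 4)*(a)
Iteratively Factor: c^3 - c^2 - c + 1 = (c - 1)*(c^2 - 1) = (c - 1)^2*(c + 1)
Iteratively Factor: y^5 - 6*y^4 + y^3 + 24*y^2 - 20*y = (y - 1)*(y^4 - 5*y^3 - 4*y^2 + 20*y) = (y - 2)*(y - 1)*(y^3 - 3*y^2 - 10*y) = y*(y - 2)*(y - 1)*(y^2 - 3*y - 10) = y*(y - 2)*(y - 1)*(y + 2)*(y - 5)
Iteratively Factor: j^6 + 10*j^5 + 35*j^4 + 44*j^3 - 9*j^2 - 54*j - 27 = (j - 1)*(j^5 + 11*j^4 + 46*j^3 + 90*j^2 + 81*j + 27) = (j - 1)*(j + 3)*(j^4 + 8*j^3 + 22*j^2 + 24*j + 9) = (j - 1)*(j + 1)*(j + 3)*(j^3 + 7*j^2 + 15*j + 9) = (j - 1)*(j + 1)*(j + 3)^2*(j^2 + 4*j + 3) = (j - 1)*(j + 1)*(j + 3)^3*(j + 1)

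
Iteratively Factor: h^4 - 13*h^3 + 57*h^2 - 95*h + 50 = (h - 1)*(h^3 - 12*h^2 + 45*h - 50) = (h - 5)*(h - 1)*(h^2 - 7*h + 10) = (h - 5)^2*(h - 1)*(h - 2)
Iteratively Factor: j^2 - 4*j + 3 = (j - 1)*(j - 3)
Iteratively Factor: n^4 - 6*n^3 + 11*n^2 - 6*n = (n)*(n^3 - 6*n^2 + 11*n - 6) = n*(n - 2)*(n^2 - 4*n + 3) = n*(n - 3)*(n - 2)*(n - 1)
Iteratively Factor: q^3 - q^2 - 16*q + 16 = (q - 1)*(q^2 - 16) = (q - 4)*(q - 1)*(q + 4)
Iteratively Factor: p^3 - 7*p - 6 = (p + 2)*(p^2 - 2*p - 3) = (p + 1)*(p + 2)*(p - 3)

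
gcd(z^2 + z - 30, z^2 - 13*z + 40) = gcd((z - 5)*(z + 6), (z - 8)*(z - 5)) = z - 5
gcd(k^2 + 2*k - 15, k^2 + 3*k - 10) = k + 5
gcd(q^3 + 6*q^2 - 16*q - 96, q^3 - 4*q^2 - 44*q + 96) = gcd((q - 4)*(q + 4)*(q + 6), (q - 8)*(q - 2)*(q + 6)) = q + 6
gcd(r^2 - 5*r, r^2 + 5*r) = r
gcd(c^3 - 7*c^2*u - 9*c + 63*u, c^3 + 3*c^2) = c + 3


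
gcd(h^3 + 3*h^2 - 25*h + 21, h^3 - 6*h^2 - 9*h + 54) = h - 3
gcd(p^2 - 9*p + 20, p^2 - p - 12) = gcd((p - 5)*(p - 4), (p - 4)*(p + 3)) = p - 4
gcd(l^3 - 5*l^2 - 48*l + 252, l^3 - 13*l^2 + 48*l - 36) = l^2 - 12*l + 36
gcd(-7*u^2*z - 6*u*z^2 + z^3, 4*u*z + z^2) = z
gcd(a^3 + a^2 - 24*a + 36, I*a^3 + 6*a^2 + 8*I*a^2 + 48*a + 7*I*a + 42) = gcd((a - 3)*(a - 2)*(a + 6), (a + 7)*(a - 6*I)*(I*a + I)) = 1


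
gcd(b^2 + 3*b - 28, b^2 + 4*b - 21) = b + 7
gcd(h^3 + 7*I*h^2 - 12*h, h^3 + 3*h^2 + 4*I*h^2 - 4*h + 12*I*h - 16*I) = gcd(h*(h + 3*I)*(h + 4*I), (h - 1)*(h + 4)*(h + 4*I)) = h + 4*I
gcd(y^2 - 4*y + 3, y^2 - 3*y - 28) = 1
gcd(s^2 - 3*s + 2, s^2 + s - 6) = s - 2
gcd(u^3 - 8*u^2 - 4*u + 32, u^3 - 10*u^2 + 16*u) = u^2 - 10*u + 16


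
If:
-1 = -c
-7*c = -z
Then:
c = 1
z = 7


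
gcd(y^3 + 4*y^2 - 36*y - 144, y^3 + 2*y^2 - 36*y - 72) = y^2 - 36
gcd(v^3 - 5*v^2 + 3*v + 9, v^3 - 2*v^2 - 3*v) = v^2 - 2*v - 3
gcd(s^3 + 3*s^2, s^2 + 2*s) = s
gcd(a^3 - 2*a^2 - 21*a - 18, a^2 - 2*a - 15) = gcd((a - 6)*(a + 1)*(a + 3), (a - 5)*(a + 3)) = a + 3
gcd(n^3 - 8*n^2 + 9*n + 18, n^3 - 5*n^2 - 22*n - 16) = n + 1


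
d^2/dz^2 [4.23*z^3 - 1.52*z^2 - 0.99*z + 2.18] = 25.38*z - 3.04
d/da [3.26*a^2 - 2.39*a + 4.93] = 6.52*a - 2.39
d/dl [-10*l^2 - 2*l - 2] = -20*l - 2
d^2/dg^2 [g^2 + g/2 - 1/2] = 2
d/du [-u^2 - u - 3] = -2*u - 1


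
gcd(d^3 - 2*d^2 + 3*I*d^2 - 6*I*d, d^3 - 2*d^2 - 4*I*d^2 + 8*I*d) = d^2 - 2*d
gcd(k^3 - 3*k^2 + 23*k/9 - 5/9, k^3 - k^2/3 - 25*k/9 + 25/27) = k^2 - 2*k + 5/9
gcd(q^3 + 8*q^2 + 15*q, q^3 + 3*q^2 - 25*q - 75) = q^2 + 8*q + 15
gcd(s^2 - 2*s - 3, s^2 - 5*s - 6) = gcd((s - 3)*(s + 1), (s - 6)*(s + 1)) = s + 1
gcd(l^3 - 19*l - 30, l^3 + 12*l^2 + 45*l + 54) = l + 3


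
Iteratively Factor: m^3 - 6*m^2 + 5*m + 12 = (m + 1)*(m^2 - 7*m + 12) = (m - 4)*(m + 1)*(m - 3)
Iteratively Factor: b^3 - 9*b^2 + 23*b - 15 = (b - 1)*(b^2 - 8*b + 15) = (b - 5)*(b - 1)*(b - 3)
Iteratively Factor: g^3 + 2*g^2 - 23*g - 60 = (g - 5)*(g^2 + 7*g + 12) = (g - 5)*(g + 4)*(g + 3)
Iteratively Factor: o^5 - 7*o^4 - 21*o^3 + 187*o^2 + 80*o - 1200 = (o - 5)*(o^4 - 2*o^3 - 31*o^2 + 32*o + 240) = (o - 5)*(o - 4)*(o^3 + 2*o^2 - 23*o - 60) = (o - 5)*(o - 4)*(o + 3)*(o^2 - o - 20) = (o - 5)*(o - 4)*(o + 3)*(o + 4)*(o - 5)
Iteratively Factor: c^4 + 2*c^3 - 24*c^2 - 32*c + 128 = (c - 4)*(c^3 + 6*c^2 - 32) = (c - 4)*(c + 4)*(c^2 + 2*c - 8) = (c - 4)*(c - 2)*(c + 4)*(c + 4)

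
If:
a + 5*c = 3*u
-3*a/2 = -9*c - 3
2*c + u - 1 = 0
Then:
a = 40/17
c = 1/17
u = 15/17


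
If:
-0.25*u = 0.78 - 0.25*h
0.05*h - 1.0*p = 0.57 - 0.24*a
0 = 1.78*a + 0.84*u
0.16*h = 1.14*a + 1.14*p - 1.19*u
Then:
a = 0.23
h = 2.62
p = -0.38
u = -0.50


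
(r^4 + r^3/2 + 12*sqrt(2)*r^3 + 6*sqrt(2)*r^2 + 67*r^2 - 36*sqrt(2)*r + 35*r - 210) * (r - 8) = r^5 - 15*r^4/2 + 12*sqrt(2)*r^4 - 90*sqrt(2)*r^3 + 63*r^3 - 501*r^2 - 84*sqrt(2)*r^2 - 490*r + 288*sqrt(2)*r + 1680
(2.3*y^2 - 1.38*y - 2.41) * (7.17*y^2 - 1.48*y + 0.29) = 16.491*y^4 - 13.2986*y^3 - 14.5703*y^2 + 3.1666*y - 0.6989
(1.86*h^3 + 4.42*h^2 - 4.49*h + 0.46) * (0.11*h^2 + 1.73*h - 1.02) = 0.2046*h^5 + 3.704*h^4 + 5.2555*h^3 - 12.2255*h^2 + 5.3756*h - 0.4692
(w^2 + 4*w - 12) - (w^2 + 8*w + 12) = -4*w - 24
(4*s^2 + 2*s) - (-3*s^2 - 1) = 7*s^2 + 2*s + 1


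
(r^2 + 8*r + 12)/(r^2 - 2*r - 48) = (r + 2)/(r - 8)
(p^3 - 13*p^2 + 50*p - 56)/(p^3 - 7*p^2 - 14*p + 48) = (p^2 - 11*p + 28)/(p^2 - 5*p - 24)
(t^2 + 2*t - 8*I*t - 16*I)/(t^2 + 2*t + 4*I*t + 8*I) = (t - 8*I)/(t + 4*I)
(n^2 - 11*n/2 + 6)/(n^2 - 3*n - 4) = (n - 3/2)/(n + 1)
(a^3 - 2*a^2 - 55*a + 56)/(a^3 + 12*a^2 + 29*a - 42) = (a - 8)/(a + 6)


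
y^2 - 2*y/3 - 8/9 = (y - 4/3)*(y + 2/3)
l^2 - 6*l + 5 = (l - 5)*(l - 1)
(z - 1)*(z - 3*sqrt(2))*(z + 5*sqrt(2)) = z^3 - z^2 + 2*sqrt(2)*z^2 - 30*z - 2*sqrt(2)*z + 30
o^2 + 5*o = o*(o + 5)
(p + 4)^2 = p^2 + 8*p + 16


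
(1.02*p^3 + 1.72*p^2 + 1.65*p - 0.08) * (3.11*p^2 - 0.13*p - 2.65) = 3.1722*p^5 + 5.2166*p^4 + 2.2049*p^3 - 5.0213*p^2 - 4.3621*p + 0.212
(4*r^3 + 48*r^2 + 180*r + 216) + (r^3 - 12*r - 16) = 5*r^3 + 48*r^2 + 168*r + 200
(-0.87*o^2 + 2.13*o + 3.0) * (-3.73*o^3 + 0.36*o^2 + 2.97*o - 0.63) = 3.2451*o^5 - 8.2581*o^4 - 13.0071*o^3 + 7.9542*o^2 + 7.5681*o - 1.89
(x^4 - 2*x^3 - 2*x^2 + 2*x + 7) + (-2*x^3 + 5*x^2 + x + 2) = x^4 - 4*x^3 + 3*x^2 + 3*x + 9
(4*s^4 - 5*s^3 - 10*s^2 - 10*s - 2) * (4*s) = 16*s^5 - 20*s^4 - 40*s^3 - 40*s^2 - 8*s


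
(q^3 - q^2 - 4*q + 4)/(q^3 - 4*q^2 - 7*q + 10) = (q - 2)/(q - 5)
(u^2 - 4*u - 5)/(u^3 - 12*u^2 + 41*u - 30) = (u + 1)/(u^2 - 7*u + 6)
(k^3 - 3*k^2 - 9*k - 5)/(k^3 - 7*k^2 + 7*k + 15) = (k + 1)/(k - 3)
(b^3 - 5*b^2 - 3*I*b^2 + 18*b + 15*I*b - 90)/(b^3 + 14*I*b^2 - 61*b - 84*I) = (b^2 - b*(5 + 6*I) + 30*I)/(b^2 + 11*I*b - 28)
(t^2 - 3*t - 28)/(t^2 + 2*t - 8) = (t - 7)/(t - 2)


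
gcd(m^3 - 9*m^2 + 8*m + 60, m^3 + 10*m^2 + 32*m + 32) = m + 2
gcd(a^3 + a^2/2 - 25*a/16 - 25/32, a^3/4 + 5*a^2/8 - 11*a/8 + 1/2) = 1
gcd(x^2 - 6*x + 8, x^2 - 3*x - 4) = x - 4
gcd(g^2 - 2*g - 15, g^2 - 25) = g - 5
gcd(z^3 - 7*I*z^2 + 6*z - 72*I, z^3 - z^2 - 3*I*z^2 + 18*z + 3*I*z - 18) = z^2 - 3*I*z + 18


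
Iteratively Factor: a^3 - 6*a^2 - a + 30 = (a + 2)*(a^2 - 8*a + 15) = (a - 5)*(a + 2)*(a - 3)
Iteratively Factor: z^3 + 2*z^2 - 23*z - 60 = (z - 5)*(z^2 + 7*z + 12) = (z - 5)*(z + 4)*(z + 3)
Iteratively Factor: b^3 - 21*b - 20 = (b + 4)*(b^2 - 4*b - 5) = (b - 5)*(b + 4)*(b + 1)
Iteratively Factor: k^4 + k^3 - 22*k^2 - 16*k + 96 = (k + 4)*(k^3 - 3*k^2 - 10*k + 24) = (k - 4)*(k + 4)*(k^2 + k - 6) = (k - 4)*(k + 3)*(k + 4)*(k - 2)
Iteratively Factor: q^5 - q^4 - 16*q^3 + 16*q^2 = (q + 4)*(q^4 - 5*q^3 + 4*q^2) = (q - 1)*(q + 4)*(q^3 - 4*q^2) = q*(q - 1)*(q + 4)*(q^2 - 4*q) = q*(q - 4)*(q - 1)*(q + 4)*(q)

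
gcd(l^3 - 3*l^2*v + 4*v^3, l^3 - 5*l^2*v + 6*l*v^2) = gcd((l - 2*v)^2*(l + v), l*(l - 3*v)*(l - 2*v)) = -l + 2*v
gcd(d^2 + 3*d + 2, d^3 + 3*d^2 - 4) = d + 2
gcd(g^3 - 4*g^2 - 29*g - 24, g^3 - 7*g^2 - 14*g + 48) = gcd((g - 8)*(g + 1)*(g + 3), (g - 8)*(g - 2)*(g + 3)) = g^2 - 5*g - 24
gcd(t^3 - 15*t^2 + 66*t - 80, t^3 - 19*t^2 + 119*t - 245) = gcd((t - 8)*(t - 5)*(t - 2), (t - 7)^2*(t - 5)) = t - 5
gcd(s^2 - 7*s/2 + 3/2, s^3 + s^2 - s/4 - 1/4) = s - 1/2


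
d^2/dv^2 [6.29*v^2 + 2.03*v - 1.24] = 12.5800000000000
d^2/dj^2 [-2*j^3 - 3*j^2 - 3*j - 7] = -12*j - 6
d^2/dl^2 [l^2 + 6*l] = 2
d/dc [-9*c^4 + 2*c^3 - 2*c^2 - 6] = 2*c*(-18*c^2 + 3*c - 2)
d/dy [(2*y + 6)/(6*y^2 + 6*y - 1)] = 2*(6*y^2 + 6*y - 6*(y + 3)*(2*y + 1) - 1)/(6*y^2 + 6*y - 1)^2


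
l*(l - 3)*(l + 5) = l^3 + 2*l^2 - 15*l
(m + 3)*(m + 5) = m^2 + 8*m + 15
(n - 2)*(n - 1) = n^2 - 3*n + 2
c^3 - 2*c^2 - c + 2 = (c - 2)*(c - 1)*(c + 1)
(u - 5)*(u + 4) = u^2 - u - 20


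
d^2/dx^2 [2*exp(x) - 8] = 2*exp(x)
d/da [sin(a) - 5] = cos(a)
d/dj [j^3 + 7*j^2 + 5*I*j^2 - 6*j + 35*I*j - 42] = 3*j^2 + j*(14 + 10*I) - 6 + 35*I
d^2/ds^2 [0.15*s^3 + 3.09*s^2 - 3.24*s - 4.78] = 0.9*s + 6.18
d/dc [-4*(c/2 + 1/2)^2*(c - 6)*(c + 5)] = -4*c^3 - 3*c^2 + 62*c + 61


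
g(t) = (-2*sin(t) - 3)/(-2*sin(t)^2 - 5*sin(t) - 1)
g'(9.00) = 1.47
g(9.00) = 1.12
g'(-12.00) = -0.96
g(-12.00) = 0.96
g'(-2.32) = 1.72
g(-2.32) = -0.97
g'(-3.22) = 7.06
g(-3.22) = 2.25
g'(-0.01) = -14.27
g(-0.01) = 3.14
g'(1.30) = -0.13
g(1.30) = 0.64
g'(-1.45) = -0.15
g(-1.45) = -0.51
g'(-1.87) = 0.40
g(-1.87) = -0.56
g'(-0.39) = -22.27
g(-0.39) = -3.66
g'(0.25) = -2.82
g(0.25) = 1.48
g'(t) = (4*sin(t)*cos(t) + 5*cos(t))*(-2*sin(t) - 3)/(-2*sin(t)^2 - 5*sin(t) - 1)^2 - 2*cos(t)/(-2*sin(t)^2 - 5*sin(t) - 1) = (-12*sin(t) + 2*cos(2*t) - 15)*cos(t)/(5*sin(t) - cos(2*t) + 2)^2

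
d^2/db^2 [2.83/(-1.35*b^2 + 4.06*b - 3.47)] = (10.31535*b^2 - 31.02246*b - 2.83*(2.7*b - 4.06)*(5.4*b - 8.12) + 26.51427)/(1.35*b^2 - 4.06*b + 3.47)^3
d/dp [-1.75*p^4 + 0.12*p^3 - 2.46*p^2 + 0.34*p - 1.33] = -7.0*p^3 + 0.36*p^2 - 4.92*p + 0.34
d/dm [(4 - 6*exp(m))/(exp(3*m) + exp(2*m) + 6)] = 2*((3*exp(m) - 2)*(3*exp(m) + 2)*exp(m) - 3*exp(3*m) - 3*exp(2*m) - 18)*exp(m)/(exp(3*m) + exp(2*m) + 6)^2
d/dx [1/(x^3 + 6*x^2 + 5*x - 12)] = (-3*x^2 - 12*x - 5)/(x^3 + 6*x^2 + 5*x - 12)^2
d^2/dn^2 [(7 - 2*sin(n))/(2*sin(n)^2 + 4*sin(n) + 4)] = (sin(n)^5 - 16*sin(n)^4 - 35*sin(n)^3 + 31*sin(n)^2 + 72*sin(n) + 22)/(sin(n)^2 + 2*sin(n) + 2)^3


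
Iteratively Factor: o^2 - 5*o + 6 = (o - 3)*(o - 2)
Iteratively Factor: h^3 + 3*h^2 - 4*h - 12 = (h + 3)*(h^2 - 4) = (h - 2)*(h + 3)*(h + 2)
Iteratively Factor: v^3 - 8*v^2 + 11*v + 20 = (v - 5)*(v^2 - 3*v - 4) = (v - 5)*(v - 4)*(v + 1)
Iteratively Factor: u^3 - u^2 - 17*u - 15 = (u + 3)*(u^2 - 4*u - 5) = (u - 5)*(u + 3)*(u + 1)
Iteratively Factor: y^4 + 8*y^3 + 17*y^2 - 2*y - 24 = (y + 2)*(y^3 + 6*y^2 + 5*y - 12) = (y + 2)*(y + 4)*(y^2 + 2*y - 3) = (y + 2)*(y + 3)*(y + 4)*(y - 1)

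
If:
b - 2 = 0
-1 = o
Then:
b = 2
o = -1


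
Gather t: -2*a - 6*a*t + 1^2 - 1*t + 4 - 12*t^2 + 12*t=-2*a - 12*t^2 + t*(11 - 6*a) + 5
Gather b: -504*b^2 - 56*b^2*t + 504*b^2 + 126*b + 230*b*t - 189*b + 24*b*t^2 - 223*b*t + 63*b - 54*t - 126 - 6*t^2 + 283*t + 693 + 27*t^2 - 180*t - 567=-56*b^2*t + b*(24*t^2 + 7*t) + 21*t^2 + 49*t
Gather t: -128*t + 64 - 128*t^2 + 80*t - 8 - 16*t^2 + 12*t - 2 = -144*t^2 - 36*t + 54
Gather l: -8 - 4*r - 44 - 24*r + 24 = -28*r - 28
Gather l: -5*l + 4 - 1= 3 - 5*l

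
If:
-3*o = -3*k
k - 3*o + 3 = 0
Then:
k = 3/2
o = 3/2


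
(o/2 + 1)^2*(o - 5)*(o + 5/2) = o^4/4 + 3*o^3/8 - 37*o^2/8 - 15*o - 25/2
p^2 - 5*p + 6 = (p - 3)*(p - 2)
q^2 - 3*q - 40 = (q - 8)*(q + 5)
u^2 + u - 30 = (u - 5)*(u + 6)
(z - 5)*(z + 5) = z^2 - 25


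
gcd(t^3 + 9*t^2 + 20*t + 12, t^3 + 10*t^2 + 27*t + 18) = t^2 + 7*t + 6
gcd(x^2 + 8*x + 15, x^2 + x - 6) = x + 3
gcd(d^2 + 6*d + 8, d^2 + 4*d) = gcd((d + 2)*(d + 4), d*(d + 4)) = d + 4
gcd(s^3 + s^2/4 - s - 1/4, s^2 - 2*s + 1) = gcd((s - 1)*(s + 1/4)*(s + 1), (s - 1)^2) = s - 1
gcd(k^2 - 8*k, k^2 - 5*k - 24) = k - 8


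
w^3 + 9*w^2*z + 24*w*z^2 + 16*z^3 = (w + z)*(w + 4*z)^2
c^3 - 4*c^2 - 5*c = c*(c - 5)*(c + 1)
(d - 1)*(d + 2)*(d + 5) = d^3 + 6*d^2 + 3*d - 10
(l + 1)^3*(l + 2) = l^4 + 5*l^3 + 9*l^2 + 7*l + 2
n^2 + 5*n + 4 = (n + 1)*(n + 4)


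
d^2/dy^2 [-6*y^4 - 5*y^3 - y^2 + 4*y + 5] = -72*y^2 - 30*y - 2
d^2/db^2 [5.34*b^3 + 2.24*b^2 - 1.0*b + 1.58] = 32.04*b + 4.48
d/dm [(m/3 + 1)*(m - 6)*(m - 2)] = m^2 - 10*m/3 - 4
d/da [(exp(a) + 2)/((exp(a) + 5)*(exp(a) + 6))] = (-exp(2*a) - 4*exp(a) + 8)*exp(a)/(exp(4*a) + 22*exp(3*a) + 181*exp(2*a) + 660*exp(a) + 900)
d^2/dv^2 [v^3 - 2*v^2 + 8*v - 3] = 6*v - 4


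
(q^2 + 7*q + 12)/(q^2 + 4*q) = (q + 3)/q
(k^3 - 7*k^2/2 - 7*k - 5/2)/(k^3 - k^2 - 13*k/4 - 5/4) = 2*(k - 5)/(2*k - 5)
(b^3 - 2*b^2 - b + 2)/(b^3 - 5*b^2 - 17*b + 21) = (b^2 - b - 2)/(b^2 - 4*b - 21)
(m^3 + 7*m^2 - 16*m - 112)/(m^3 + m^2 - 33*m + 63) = (m^2 - 16)/(m^2 - 6*m + 9)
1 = 1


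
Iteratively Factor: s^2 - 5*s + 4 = (s - 4)*(s - 1)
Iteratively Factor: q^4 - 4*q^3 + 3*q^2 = (q)*(q^3 - 4*q^2 + 3*q) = q*(q - 3)*(q^2 - q) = q*(q - 3)*(q - 1)*(q)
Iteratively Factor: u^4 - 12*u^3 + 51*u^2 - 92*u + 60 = (u - 5)*(u^3 - 7*u^2 + 16*u - 12) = (u - 5)*(u - 2)*(u^2 - 5*u + 6) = (u - 5)*(u - 2)^2*(u - 3)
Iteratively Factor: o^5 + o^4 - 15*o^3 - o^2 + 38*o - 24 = (o + 2)*(o^4 - o^3 - 13*o^2 + 25*o - 12) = (o - 1)*(o + 2)*(o^3 - 13*o + 12) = (o - 3)*(o - 1)*(o + 2)*(o^2 + 3*o - 4) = (o - 3)*(o - 1)*(o + 2)*(o + 4)*(o - 1)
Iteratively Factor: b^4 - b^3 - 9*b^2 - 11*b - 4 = (b + 1)*(b^3 - 2*b^2 - 7*b - 4) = (b - 4)*(b + 1)*(b^2 + 2*b + 1) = (b - 4)*(b + 1)^2*(b + 1)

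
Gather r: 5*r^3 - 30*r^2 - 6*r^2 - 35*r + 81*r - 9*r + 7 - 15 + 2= 5*r^3 - 36*r^2 + 37*r - 6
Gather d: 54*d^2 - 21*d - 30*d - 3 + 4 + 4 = 54*d^2 - 51*d + 5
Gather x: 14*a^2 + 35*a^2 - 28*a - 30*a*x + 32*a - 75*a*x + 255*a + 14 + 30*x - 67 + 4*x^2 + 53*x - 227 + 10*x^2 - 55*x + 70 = 49*a^2 + 259*a + 14*x^2 + x*(28 - 105*a) - 210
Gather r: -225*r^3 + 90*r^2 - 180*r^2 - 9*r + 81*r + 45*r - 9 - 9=-225*r^3 - 90*r^2 + 117*r - 18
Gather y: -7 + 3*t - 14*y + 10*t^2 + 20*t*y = 10*t^2 + 3*t + y*(20*t - 14) - 7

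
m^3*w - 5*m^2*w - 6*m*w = m*(m - 6)*(m*w + w)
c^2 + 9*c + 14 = (c + 2)*(c + 7)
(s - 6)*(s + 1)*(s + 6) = s^3 + s^2 - 36*s - 36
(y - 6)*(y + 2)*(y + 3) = y^3 - y^2 - 24*y - 36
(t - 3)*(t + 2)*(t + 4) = t^3 + 3*t^2 - 10*t - 24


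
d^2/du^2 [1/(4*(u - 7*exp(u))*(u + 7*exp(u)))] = (98*u^2*exp(2*u) + 3*u^2 - 392*u*exp(2*u) + 4802*exp(4*u) + 49*exp(2*u))/(2*(u^6 - 147*u^4*exp(2*u) + 7203*u^2*exp(4*u) - 117649*exp(6*u)))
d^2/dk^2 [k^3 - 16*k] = 6*k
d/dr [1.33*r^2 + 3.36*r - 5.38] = 2.66*r + 3.36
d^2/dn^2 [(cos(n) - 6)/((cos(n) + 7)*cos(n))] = (31*sin(n)^4/cos(n)^3 + sin(n)^2 + 127 + 320/cos(n) - 252/cos(n)^2 - 619/cos(n)^3)/(cos(n) + 7)^3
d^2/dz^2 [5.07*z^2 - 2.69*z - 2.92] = 10.1400000000000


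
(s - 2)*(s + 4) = s^2 + 2*s - 8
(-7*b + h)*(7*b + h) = -49*b^2 + h^2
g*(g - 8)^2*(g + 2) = g^4 - 14*g^3 + 32*g^2 + 128*g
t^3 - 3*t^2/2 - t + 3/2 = (t - 3/2)*(t - 1)*(t + 1)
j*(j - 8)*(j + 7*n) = j^3 + 7*j^2*n - 8*j^2 - 56*j*n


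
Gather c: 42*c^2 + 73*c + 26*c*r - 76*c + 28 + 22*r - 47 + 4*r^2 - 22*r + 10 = 42*c^2 + c*(26*r - 3) + 4*r^2 - 9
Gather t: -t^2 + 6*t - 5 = -t^2 + 6*t - 5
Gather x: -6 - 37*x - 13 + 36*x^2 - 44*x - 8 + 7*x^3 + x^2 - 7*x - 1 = 7*x^3 + 37*x^2 - 88*x - 28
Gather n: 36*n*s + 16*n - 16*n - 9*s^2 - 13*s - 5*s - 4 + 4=36*n*s - 9*s^2 - 18*s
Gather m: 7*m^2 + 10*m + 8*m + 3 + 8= 7*m^2 + 18*m + 11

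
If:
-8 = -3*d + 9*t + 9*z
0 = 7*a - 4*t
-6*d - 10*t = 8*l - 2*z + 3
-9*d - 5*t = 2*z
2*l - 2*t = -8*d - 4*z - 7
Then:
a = 5/27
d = 1/12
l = -41/36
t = 35/108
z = -32/27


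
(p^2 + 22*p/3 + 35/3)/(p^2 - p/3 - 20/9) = 3*(3*p^2 + 22*p + 35)/(9*p^2 - 3*p - 20)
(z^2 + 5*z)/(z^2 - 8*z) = (z + 5)/(z - 8)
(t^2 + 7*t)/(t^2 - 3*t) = (t + 7)/(t - 3)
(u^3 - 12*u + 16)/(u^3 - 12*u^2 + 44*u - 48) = (u^2 + 2*u - 8)/(u^2 - 10*u + 24)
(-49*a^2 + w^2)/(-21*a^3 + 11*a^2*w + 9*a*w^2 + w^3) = (-7*a + w)/(-3*a^2 + 2*a*w + w^2)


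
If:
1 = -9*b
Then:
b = -1/9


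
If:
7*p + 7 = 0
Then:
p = -1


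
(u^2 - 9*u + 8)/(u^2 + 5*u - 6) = (u - 8)/(u + 6)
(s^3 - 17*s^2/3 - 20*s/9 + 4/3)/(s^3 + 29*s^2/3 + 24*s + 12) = (s^2 - 19*s/3 + 2)/(s^2 + 9*s + 18)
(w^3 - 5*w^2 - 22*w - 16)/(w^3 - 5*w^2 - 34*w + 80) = (w^2 + 3*w + 2)/(w^2 + 3*w - 10)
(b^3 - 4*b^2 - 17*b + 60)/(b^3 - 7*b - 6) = (b^2 - b - 20)/(b^2 + 3*b + 2)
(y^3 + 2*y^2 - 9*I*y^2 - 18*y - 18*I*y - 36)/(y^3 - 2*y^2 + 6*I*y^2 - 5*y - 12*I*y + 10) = (y^3 + y^2*(2 - 9*I) - 18*y*(1 + I) - 36)/(y^3 + 2*y^2*(-1 + 3*I) - y*(5 + 12*I) + 10)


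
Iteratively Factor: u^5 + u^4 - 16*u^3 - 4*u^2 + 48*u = (u - 2)*(u^4 + 3*u^3 - 10*u^2 - 24*u) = (u - 3)*(u - 2)*(u^3 + 6*u^2 + 8*u) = (u - 3)*(u - 2)*(u + 2)*(u^2 + 4*u) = u*(u - 3)*(u - 2)*(u + 2)*(u + 4)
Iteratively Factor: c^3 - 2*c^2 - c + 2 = (c - 1)*(c^2 - c - 2) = (c - 1)*(c + 1)*(c - 2)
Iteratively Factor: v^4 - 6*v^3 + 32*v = (v - 4)*(v^3 - 2*v^2 - 8*v) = (v - 4)*(v + 2)*(v^2 - 4*v) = v*(v - 4)*(v + 2)*(v - 4)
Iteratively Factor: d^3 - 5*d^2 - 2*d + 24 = (d + 2)*(d^2 - 7*d + 12) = (d - 4)*(d + 2)*(d - 3)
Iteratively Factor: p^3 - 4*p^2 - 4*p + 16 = (p + 2)*(p^2 - 6*p + 8) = (p - 4)*(p + 2)*(p - 2)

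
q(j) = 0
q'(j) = 0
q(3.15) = 0.00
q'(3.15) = 0.00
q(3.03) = 0.00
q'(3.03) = 0.00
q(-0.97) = 0.00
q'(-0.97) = 0.00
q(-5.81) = 0.00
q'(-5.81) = 0.00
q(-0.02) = 0.00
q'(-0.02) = 0.00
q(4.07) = 0.00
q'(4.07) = 0.00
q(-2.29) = 0.00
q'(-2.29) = 0.00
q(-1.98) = 0.00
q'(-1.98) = 0.00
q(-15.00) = 0.00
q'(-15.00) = 0.00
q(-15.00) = 0.00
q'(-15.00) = 0.00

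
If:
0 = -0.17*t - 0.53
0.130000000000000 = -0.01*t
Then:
No Solution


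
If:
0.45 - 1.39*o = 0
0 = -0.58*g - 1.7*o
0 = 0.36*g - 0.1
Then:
No Solution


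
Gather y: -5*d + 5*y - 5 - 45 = -5*d + 5*y - 50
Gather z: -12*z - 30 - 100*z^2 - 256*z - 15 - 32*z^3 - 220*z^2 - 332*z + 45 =-32*z^3 - 320*z^2 - 600*z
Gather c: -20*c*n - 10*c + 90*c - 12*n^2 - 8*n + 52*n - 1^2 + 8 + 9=c*(80 - 20*n) - 12*n^2 + 44*n + 16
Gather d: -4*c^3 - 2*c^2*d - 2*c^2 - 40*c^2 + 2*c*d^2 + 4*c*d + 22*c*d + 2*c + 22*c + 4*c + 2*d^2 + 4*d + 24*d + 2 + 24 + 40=-4*c^3 - 42*c^2 + 28*c + d^2*(2*c + 2) + d*(-2*c^2 + 26*c + 28) + 66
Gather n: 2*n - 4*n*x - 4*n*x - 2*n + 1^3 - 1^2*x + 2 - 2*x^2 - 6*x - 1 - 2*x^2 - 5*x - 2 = -8*n*x - 4*x^2 - 12*x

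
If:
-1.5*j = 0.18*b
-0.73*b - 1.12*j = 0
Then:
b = 0.00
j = 0.00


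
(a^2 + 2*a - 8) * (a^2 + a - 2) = a^4 + 3*a^3 - 8*a^2 - 12*a + 16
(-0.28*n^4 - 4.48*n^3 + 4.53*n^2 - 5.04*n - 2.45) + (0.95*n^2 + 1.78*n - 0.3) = -0.28*n^4 - 4.48*n^3 + 5.48*n^2 - 3.26*n - 2.75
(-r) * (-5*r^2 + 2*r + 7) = 5*r^3 - 2*r^2 - 7*r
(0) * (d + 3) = 0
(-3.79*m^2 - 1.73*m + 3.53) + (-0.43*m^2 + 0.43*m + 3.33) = -4.22*m^2 - 1.3*m + 6.86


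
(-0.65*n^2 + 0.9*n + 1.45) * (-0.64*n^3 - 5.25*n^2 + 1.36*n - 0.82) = 0.416*n^5 + 2.8365*n^4 - 6.537*n^3 - 5.8555*n^2 + 1.234*n - 1.189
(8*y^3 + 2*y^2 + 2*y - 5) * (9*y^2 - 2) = 72*y^5 + 18*y^4 + 2*y^3 - 49*y^2 - 4*y + 10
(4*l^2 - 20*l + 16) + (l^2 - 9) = 5*l^2 - 20*l + 7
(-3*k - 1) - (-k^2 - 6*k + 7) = k^2 + 3*k - 8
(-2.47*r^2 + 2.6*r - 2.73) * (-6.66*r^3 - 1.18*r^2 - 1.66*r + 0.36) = 16.4502*r^5 - 14.4014*r^4 + 19.214*r^3 - 1.9838*r^2 + 5.4678*r - 0.9828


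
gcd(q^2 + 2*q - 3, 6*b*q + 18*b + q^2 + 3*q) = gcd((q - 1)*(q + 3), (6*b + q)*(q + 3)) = q + 3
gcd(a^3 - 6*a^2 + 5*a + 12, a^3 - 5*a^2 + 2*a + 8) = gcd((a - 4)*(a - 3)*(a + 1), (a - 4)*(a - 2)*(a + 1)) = a^2 - 3*a - 4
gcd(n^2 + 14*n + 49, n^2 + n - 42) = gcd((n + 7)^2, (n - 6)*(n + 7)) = n + 7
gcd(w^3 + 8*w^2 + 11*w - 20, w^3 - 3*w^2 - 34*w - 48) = 1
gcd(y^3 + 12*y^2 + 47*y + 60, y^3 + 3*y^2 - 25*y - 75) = y^2 + 8*y + 15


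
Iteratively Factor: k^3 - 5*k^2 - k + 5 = (k - 5)*(k^2 - 1) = (k - 5)*(k - 1)*(k + 1)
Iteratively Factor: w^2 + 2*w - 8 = (w - 2)*(w + 4)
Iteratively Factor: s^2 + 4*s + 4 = (s + 2)*(s + 2)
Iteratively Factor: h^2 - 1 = (h - 1)*(h + 1)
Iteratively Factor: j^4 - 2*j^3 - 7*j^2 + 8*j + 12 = (j + 1)*(j^3 - 3*j^2 - 4*j + 12) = (j - 3)*(j + 1)*(j^2 - 4) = (j - 3)*(j + 1)*(j + 2)*(j - 2)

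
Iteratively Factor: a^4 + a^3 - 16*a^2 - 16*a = (a - 4)*(a^3 + 5*a^2 + 4*a) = a*(a - 4)*(a^2 + 5*a + 4) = a*(a - 4)*(a + 4)*(a + 1)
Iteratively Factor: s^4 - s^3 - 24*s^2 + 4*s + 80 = (s - 5)*(s^3 + 4*s^2 - 4*s - 16) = (s - 5)*(s - 2)*(s^2 + 6*s + 8) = (s - 5)*(s - 2)*(s + 2)*(s + 4)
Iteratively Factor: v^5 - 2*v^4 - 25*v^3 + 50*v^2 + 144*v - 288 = (v + 3)*(v^4 - 5*v^3 - 10*v^2 + 80*v - 96) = (v - 4)*(v + 3)*(v^3 - v^2 - 14*v + 24) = (v - 4)*(v + 3)*(v + 4)*(v^2 - 5*v + 6) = (v - 4)*(v - 2)*(v + 3)*(v + 4)*(v - 3)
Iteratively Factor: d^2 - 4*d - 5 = (d + 1)*(d - 5)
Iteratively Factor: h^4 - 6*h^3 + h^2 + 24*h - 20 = (h - 2)*(h^3 - 4*h^2 - 7*h + 10) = (h - 2)*(h - 1)*(h^2 - 3*h - 10) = (h - 5)*(h - 2)*(h - 1)*(h + 2)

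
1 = 1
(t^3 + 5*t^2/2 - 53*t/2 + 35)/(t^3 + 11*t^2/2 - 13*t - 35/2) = (t - 2)/(t + 1)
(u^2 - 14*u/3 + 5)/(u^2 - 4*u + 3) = (u - 5/3)/(u - 1)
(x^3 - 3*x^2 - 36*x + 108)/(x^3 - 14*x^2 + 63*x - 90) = (x + 6)/(x - 5)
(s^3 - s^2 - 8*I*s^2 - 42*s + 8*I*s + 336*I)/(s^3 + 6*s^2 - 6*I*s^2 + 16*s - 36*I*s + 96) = (s - 7)/(s + 2*I)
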